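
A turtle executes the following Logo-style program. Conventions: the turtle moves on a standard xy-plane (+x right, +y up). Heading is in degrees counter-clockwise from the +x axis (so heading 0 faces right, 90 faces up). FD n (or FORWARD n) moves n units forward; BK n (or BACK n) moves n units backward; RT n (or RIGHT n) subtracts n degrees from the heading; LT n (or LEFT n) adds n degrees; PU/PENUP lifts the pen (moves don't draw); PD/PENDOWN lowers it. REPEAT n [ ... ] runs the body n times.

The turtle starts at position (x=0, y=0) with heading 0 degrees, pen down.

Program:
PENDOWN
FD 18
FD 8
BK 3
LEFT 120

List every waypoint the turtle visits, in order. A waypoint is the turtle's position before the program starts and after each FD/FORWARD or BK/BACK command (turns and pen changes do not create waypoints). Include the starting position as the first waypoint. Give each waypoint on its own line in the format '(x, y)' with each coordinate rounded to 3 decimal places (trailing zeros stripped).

Executing turtle program step by step:
Start: pos=(0,0), heading=0, pen down
PD: pen down
FD 18: (0,0) -> (18,0) [heading=0, draw]
FD 8: (18,0) -> (26,0) [heading=0, draw]
BK 3: (26,0) -> (23,0) [heading=0, draw]
LT 120: heading 0 -> 120
Final: pos=(23,0), heading=120, 3 segment(s) drawn
Waypoints (4 total):
(0, 0)
(18, 0)
(26, 0)
(23, 0)

Answer: (0, 0)
(18, 0)
(26, 0)
(23, 0)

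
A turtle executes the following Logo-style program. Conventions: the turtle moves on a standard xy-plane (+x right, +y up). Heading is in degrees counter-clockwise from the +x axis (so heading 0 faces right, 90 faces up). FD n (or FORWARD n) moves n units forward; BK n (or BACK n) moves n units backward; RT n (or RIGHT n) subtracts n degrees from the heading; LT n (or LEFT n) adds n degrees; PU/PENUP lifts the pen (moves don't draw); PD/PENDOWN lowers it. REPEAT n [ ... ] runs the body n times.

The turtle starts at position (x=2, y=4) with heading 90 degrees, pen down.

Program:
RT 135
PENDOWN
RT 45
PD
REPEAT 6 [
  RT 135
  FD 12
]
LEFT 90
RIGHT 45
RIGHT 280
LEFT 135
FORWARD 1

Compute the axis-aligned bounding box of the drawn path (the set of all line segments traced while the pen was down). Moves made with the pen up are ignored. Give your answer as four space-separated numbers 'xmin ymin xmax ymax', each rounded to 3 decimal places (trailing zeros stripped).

Answer: -6.485 4 5.515 16

Derivation:
Executing turtle program step by step:
Start: pos=(2,4), heading=90, pen down
RT 135: heading 90 -> 315
PD: pen down
RT 45: heading 315 -> 270
PD: pen down
REPEAT 6 [
  -- iteration 1/6 --
  RT 135: heading 270 -> 135
  FD 12: (2,4) -> (-6.485,12.485) [heading=135, draw]
  -- iteration 2/6 --
  RT 135: heading 135 -> 0
  FD 12: (-6.485,12.485) -> (5.515,12.485) [heading=0, draw]
  -- iteration 3/6 --
  RT 135: heading 0 -> 225
  FD 12: (5.515,12.485) -> (-2.971,4) [heading=225, draw]
  -- iteration 4/6 --
  RT 135: heading 225 -> 90
  FD 12: (-2.971,4) -> (-2.971,16) [heading=90, draw]
  -- iteration 5/6 --
  RT 135: heading 90 -> 315
  FD 12: (-2.971,16) -> (5.515,7.515) [heading=315, draw]
  -- iteration 6/6 --
  RT 135: heading 315 -> 180
  FD 12: (5.515,7.515) -> (-6.485,7.515) [heading=180, draw]
]
LT 90: heading 180 -> 270
RT 45: heading 270 -> 225
RT 280: heading 225 -> 305
LT 135: heading 305 -> 80
FD 1: (-6.485,7.515) -> (-6.312,8.5) [heading=80, draw]
Final: pos=(-6.312,8.5), heading=80, 7 segment(s) drawn

Segment endpoints: x in {-6.485, -6.485, -6.312, -2.971, -2.971, 2, 5.515, 5.515}, y in {4, 4, 7.515, 7.515, 8.5, 12.485, 12.485, 16}
xmin=-6.485, ymin=4, xmax=5.515, ymax=16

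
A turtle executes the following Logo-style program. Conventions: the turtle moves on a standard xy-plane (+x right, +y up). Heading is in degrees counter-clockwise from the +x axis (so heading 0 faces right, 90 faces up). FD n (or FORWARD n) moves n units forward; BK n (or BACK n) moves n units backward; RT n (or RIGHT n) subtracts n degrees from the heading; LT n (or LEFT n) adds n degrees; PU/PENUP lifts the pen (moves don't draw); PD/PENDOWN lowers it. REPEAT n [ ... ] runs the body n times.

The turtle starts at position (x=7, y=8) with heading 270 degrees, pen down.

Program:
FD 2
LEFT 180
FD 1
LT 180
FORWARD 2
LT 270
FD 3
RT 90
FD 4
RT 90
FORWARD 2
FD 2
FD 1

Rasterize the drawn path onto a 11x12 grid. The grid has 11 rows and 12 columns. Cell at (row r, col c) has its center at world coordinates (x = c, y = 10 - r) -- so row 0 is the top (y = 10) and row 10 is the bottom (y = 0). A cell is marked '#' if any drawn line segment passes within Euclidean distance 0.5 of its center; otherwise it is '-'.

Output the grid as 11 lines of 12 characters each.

Answer: ------------
----######--
----#--#----
----#--#----
----#--#----
----####----
------------
------------
------------
------------
------------

Derivation:
Segment 0: (7,8) -> (7,6)
Segment 1: (7,6) -> (7,7)
Segment 2: (7,7) -> (7,5)
Segment 3: (7,5) -> (4,5)
Segment 4: (4,5) -> (4,9)
Segment 5: (4,9) -> (6,9)
Segment 6: (6,9) -> (8,9)
Segment 7: (8,9) -> (9,9)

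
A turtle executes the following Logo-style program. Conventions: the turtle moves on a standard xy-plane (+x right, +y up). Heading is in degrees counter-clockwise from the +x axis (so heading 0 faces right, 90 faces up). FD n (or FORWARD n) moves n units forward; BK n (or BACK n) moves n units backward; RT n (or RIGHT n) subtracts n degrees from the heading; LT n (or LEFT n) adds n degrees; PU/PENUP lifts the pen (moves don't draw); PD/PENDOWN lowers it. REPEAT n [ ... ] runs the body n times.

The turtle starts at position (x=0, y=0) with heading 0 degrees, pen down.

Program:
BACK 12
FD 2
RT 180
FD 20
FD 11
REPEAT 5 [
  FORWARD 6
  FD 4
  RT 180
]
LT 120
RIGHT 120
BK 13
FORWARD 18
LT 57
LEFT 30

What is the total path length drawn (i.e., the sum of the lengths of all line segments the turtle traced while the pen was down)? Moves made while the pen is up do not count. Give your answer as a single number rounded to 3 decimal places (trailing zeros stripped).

Executing turtle program step by step:
Start: pos=(0,0), heading=0, pen down
BK 12: (0,0) -> (-12,0) [heading=0, draw]
FD 2: (-12,0) -> (-10,0) [heading=0, draw]
RT 180: heading 0 -> 180
FD 20: (-10,0) -> (-30,0) [heading=180, draw]
FD 11: (-30,0) -> (-41,0) [heading=180, draw]
REPEAT 5 [
  -- iteration 1/5 --
  FD 6: (-41,0) -> (-47,0) [heading=180, draw]
  FD 4: (-47,0) -> (-51,0) [heading=180, draw]
  RT 180: heading 180 -> 0
  -- iteration 2/5 --
  FD 6: (-51,0) -> (-45,0) [heading=0, draw]
  FD 4: (-45,0) -> (-41,0) [heading=0, draw]
  RT 180: heading 0 -> 180
  -- iteration 3/5 --
  FD 6: (-41,0) -> (-47,0) [heading=180, draw]
  FD 4: (-47,0) -> (-51,0) [heading=180, draw]
  RT 180: heading 180 -> 0
  -- iteration 4/5 --
  FD 6: (-51,0) -> (-45,0) [heading=0, draw]
  FD 4: (-45,0) -> (-41,0) [heading=0, draw]
  RT 180: heading 0 -> 180
  -- iteration 5/5 --
  FD 6: (-41,0) -> (-47,0) [heading=180, draw]
  FD 4: (-47,0) -> (-51,0) [heading=180, draw]
  RT 180: heading 180 -> 0
]
LT 120: heading 0 -> 120
RT 120: heading 120 -> 0
BK 13: (-51,0) -> (-64,0) [heading=0, draw]
FD 18: (-64,0) -> (-46,0) [heading=0, draw]
LT 57: heading 0 -> 57
LT 30: heading 57 -> 87
Final: pos=(-46,0), heading=87, 16 segment(s) drawn

Segment lengths:
  seg 1: (0,0) -> (-12,0), length = 12
  seg 2: (-12,0) -> (-10,0), length = 2
  seg 3: (-10,0) -> (-30,0), length = 20
  seg 4: (-30,0) -> (-41,0), length = 11
  seg 5: (-41,0) -> (-47,0), length = 6
  seg 6: (-47,0) -> (-51,0), length = 4
  seg 7: (-51,0) -> (-45,0), length = 6
  seg 8: (-45,0) -> (-41,0), length = 4
  seg 9: (-41,0) -> (-47,0), length = 6
  seg 10: (-47,0) -> (-51,0), length = 4
  seg 11: (-51,0) -> (-45,0), length = 6
  seg 12: (-45,0) -> (-41,0), length = 4
  seg 13: (-41,0) -> (-47,0), length = 6
  seg 14: (-47,0) -> (-51,0), length = 4
  seg 15: (-51,0) -> (-64,0), length = 13
  seg 16: (-64,0) -> (-46,0), length = 18
Total = 126

Answer: 126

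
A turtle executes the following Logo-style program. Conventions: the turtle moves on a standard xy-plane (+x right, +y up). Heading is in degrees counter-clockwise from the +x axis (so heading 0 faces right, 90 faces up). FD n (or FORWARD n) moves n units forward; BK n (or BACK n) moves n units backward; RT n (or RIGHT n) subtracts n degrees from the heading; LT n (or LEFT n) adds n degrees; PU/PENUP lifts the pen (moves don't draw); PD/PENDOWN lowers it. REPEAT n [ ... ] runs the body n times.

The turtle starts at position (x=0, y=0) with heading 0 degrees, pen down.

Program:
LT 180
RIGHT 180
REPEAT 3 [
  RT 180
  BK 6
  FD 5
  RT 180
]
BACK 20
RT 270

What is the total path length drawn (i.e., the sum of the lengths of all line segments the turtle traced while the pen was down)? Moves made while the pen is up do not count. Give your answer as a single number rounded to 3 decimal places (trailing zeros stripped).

Executing turtle program step by step:
Start: pos=(0,0), heading=0, pen down
LT 180: heading 0 -> 180
RT 180: heading 180 -> 0
REPEAT 3 [
  -- iteration 1/3 --
  RT 180: heading 0 -> 180
  BK 6: (0,0) -> (6,0) [heading=180, draw]
  FD 5: (6,0) -> (1,0) [heading=180, draw]
  RT 180: heading 180 -> 0
  -- iteration 2/3 --
  RT 180: heading 0 -> 180
  BK 6: (1,0) -> (7,0) [heading=180, draw]
  FD 5: (7,0) -> (2,0) [heading=180, draw]
  RT 180: heading 180 -> 0
  -- iteration 3/3 --
  RT 180: heading 0 -> 180
  BK 6: (2,0) -> (8,0) [heading=180, draw]
  FD 5: (8,0) -> (3,0) [heading=180, draw]
  RT 180: heading 180 -> 0
]
BK 20: (3,0) -> (-17,0) [heading=0, draw]
RT 270: heading 0 -> 90
Final: pos=(-17,0), heading=90, 7 segment(s) drawn

Segment lengths:
  seg 1: (0,0) -> (6,0), length = 6
  seg 2: (6,0) -> (1,0), length = 5
  seg 3: (1,0) -> (7,0), length = 6
  seg 4: (7,0) -> (2,0), length = 5
  seg 5: (2,0) -> (8,0), length = 6
  seg 6: (8,0) -> (3,0), length = 5
  seg 7: (3,0) -> (-17,0), length = 20
Total = 53

Answer: 53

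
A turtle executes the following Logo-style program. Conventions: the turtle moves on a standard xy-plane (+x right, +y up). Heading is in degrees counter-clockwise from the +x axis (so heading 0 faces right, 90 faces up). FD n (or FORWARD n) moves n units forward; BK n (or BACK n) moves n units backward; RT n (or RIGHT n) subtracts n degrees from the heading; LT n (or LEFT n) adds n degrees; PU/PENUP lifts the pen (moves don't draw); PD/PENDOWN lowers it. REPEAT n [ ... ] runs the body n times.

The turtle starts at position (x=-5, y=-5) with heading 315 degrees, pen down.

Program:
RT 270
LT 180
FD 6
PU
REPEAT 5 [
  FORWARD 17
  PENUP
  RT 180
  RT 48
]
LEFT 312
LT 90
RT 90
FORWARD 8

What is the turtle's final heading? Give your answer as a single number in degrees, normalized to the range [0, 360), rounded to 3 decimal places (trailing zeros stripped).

Answer: 117

Derivation:
Executing turtle program step by step:
Start: pos=(-5,-5), heading=315, pen down
RT 270: heading 315 -> 45
LT 180: heading 45 -> 225
FD 6: (-5,-5) -> (-9.243,-9.243) [heading=225, draw]
PU: pen up
REPEAT 5 [
  -- iteration 1/5 --
  FD 17: (-9.243,-9.243) -> (-21.263,-21.263) [heading=225, move]
  PU: pen up
  RT 180: heading 225 -> 45
  RT 48: heading 45 -> 357
  -- iteration 2/5 --
  FD 17: (-21.263,-21.263) -> (-4.287,-22.153) [heading=357, move]
  PU: pen up
  RT 180: heading 357 -> 177
  RT 48: heading 177 -> 129
  -- iteration 3/5 --
  FD 17: (-4.287,-22.153) -> (-14.985,-8.942) [heading=129, move]
  PU: pen up
  RT 180: heading 129 -> 309
  RT 48: heading 309 -> 261
  -- iteration 4/5 --
  FD 17: (-14.985,-8.942) -> (-17.645,-25.732) [heading=261, move]
  PU: pen up
  RT 180: heading 261 -> 81
  RT 48: heading 81 -> 33
  -- iteration 5/5 --
  FD 17: (-17.645,-25.732) -> (-3.387,-16.474) [heading=33, move]
  PU: pen up
  RT 180: heading 33 -> 213
  RT 48: heading 213 -> 165
]
LT 312: heading 165 -> 117
LT 90: heading 117 -> 207
RT 90: heading 207 -> 117
FD 8: (-3.387,-16.474) -> (-7.019,-9.345) [heading=117, move]
Final: pos=(-7.019,-9.345), heading=117, 1 segment(s) drawn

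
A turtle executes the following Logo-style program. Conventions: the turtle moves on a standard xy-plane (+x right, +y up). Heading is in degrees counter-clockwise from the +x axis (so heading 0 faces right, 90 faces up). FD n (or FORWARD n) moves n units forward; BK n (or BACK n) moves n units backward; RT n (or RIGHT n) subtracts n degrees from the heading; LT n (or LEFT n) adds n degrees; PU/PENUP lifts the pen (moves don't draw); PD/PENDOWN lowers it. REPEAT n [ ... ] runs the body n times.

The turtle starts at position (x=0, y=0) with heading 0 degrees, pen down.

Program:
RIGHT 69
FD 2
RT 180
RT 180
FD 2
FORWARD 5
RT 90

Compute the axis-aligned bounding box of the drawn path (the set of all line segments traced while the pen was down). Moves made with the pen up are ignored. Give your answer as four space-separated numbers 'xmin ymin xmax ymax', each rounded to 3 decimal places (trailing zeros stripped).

Answer: 0 -8.402 3.225 0

Derivation:
Executing turtle program step by step:
Start: pos=(0,0), heading=0, pen down
RT 69: heading 0 -> 291
FD 2: (0,0) -> (0.717,-1.867) [heading=291, draw]
RT 180: heading 291 -> 111
RT 180: heading 111 -> 291
FD 2: (0.717,-1.867) -> (1.433,-3.734) [heading=291, draw]
FD 5: (1.433,-3.734) -> (3.225,-8.402) [heading=291, draw]
RT 90: heading 291 -> 201
Final: pos=(3.225,-8.402), heading=201, 3 segment(s) drawn

Segment endpoints: x in {0, 0.717, 1.433, 3.225}, y in {-8.402, -3.734, -1.867, 0}
xmin=0, ymin=-8.402, xmax=3.225, ymax=0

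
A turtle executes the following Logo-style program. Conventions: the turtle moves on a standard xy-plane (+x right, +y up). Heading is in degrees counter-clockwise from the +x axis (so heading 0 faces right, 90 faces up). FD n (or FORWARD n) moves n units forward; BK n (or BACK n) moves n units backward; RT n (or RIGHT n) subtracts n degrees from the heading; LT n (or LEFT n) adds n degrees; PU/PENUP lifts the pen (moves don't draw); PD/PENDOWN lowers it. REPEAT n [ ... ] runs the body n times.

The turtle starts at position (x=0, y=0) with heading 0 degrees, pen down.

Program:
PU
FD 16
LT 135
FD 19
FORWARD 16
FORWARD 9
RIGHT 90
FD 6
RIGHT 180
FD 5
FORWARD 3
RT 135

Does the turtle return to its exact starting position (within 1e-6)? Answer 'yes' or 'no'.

Executing turtle program step by step:
Start: pos=(0,0), heading=0, pen down
PU: pen up
FD 16: (0,0) -> (16,0) [heading=0, move]
LT 135: heading 0 -> 135
FD 19: (16,0) -> (2.565,13.435) [heading=135, move]
FD 16: (2.565,13.435) -> (-8.749,24.749) [heading=135, move]
FD 9: (-8.749,24.749) -> (-15.113,31.113) [heading=135, move]
RT 90: heading 135 -> 45
FD 6: (-15.113,31.113) -> (-10.87,35.355) [heading=45, move]
RT 180: heading 45 -> 225
FD 5: (-10.87,35.355) -> (-14.406,31.82) [heading=225, move]
FD 3: (-14.406,31.82) -> (-16.527,29.698) [heading=225, move]
RT 135: heading 225 -> 90
Final: pos=(-16.527,29.698), heading=90, 0 segment(s) drawn

Start position: (0, 0)
Final position: (-16.527, 29.698)
Distance = 33.987; >= 1e-6 -> NOT closed

Answer: no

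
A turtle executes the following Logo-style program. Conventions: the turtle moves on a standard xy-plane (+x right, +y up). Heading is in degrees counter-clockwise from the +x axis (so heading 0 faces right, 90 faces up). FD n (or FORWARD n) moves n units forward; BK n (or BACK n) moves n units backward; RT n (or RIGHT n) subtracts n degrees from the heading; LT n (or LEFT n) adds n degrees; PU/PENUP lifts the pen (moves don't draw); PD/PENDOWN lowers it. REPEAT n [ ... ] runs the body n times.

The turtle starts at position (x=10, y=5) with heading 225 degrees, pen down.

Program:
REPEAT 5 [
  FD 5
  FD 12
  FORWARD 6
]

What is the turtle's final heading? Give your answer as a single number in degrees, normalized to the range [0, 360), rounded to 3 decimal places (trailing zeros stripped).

Answer: 225

Derivation:
Executing turtle program step by step:
Start: pos=(10,5), heading=225, pen down
REPEAT 5 [
  -- iteration 1/5 --
  FD 5: (10,5) -> (6.464,1.464) [heading=225, draw]
  FD 12: (6.464,1.464) -> (-2.021,-7.021) [heading=225, draw]
  FD 6: (-2.021,-7.021) -> (-6.263,-11.263) [heading=225, draw]
  -- iteration 2/5 --
  FD 5: (-6.263,-11.263) -> (-9.799,-14.799) [heading=225, draw]
  FD 12: (-9.799,-14.799) -> (-18.284,-23.284) [heading=225, draw]
  FD 6: (-18.284,-23.284) -> (-22.527,-27.527) [heading=225, draw]
  -- iteration 3/5 --
  FD 5: (-22.527,-27.527) -> (-26.062,-31.062) [heading=225, draw]
  FD 12: (-26.062,-31.062) -> (-34.548,-39.548) [heading=225, draw]
  FD 6: (-34.548,-39.548) -> (-38.79,-43.79) [heading=225, draw]
  -- iteration 4/5 --
  FD 5: (-38.79,-43.79) -> (-42.326,-47.326) [heading=225, draw]
  FD 12: (-42.326,-47.326) -> (-50.811,-55.811) [heading=225, draw]
  FD 6: (-50.811,-55.811) -> (-55.054,-60.054) [heading=225, draw]
  -- iteration 5/5 --
  FD 5: (-55.054,-60.054) -> (-58.589,-63.589) [heading=225, draw]
  FD 12: (-58.589,-63.589) -> (-67.075,-72.075) [heading=225, draw]
  FD 6: (-67.075,-72.075) -> (-71.317,-76.317) [heading=225, draw]
]
Final: pos=(-71.317,-76.317), heading=225, 15 segment(s) drawn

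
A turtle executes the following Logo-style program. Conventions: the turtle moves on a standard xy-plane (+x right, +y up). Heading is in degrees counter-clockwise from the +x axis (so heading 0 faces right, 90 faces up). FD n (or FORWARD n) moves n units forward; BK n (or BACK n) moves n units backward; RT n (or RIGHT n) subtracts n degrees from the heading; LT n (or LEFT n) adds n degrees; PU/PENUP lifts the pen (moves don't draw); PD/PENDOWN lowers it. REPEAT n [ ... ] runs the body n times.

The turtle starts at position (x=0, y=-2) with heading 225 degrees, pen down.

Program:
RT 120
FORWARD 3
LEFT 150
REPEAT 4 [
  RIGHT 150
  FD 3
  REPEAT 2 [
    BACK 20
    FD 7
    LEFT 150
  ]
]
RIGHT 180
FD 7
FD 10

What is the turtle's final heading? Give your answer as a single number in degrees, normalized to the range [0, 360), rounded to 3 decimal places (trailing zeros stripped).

Answer: 315

Derivation:
Executing turtle program step by step:
Start: pos=(0,-2), heading=225, pen down
RT 120: heading 225 -> 105
FD 3: (0,-2) -> (-0.776,0.898) [heading=105, draw]
LT 150: heading 105 -> 255
REPEAT 4 [
  -- iteration 1/4 --
  RT 150: heading 255 -> 105
  FD 3: (-0.776,0.898) -> (-1.553,3.796) [heading=105, draw]
  REPEAT 2 [
    -- iteration 1/2 --
    BK 20: (-1.553,3.796) -> (3.623,-15.523) [heading=105, draw]
    FD 7: (3.623,-15.523) -> (1.812,-8.761) [heading=105, draw]
    LT 150: heading 105 -> 255
    -- iteration 2/2 --
    BK 20: (1.812,-8.761) -> (6.988,10.557) [heading=255, draw]
    FD 7: (6.988,10.557) -> (5.176,3.796) [heading=255, draw]
    LT 150: heading 255 -> 45
  ]
  -- iteration 2/4 --
  RT 150: heading 45 -> 255
  FD 3: (5.176,3.796) -> (4.4,0.898) [heading=255, draw]
  REPEAT 2 [
    -- iteration 1/2 --
    BK 20: (4.4,0.898) -> (9.576,20.216) [heading=255, draw]
    FD 7: (9.576,20.216) -> (7.765,13.455) [heading=255, draw]
    LT 150: heading 255 -> 45
    -- iteration 2/2 --
    BK 20: (7.765,13.455) -> (-6.378,-0.687) [heading=45, draw]
    FD 7: (-6.378,-0.687) -> (-1.428,4.262) [heading=45, draw]
    LT 150: heading 45 -> 195
  ]
  -- iteration 3/4 --
  RT 150: heading 195 -> 45
  FD 3: (-1.428,4.262) -> (0.694,6.384) [heading=45, draw]
  REPEAT 2 [
    -- iteration 1/2 --
    BK 20: (0.694,6.384) -> (-13.449,-7.758) [heading=45, draw]
    FD 7: (-13.449,-7.758) -> (-8.499,-2.809) [heading=45, draw]
    LT 150: heading 45 -> 195
    -- iteration 2/2 --
    BK 20: (-8.499,-2.809) -> (10.82,2.368) [heading=195, draw]
    FD 7: (10.82,2.368) -> (4.058,0.556) [heading=195, draw]
    LT 150: heading 195 -> 345
  ]
  -- iteration 4/4 --
  RT 150: heading 345 -> 195
  FD 3: (4.058,0.556) -> (1.16,-0.22) [heading=195, draw]
  REPEAT 2 [
    -- iteration 1/2 --
    BK 20: (1.16,-0.22) -> (20.479,4.956) [heading=195, draw]
    FD 7: (20.479,4.956) -> (13.717,3.144) [heading=195, draw]
    LT 150: heading 195 -> 345
    -- iteration 2/2 --
    BK 20: (13.717,3.144) -> (-5.601,8.321) [heading=345, draw]
    FD 7: (-5.601,8.321) -> (1.16,6.509) [heading=345, draw]
    LT 150: heading 345 -> 135
  ]
]
RT 180: heading 135 -> 315
FD 7: (1.16,6.509) -> (6.11,1.559) [heading=315, draw]
FD 10: (6.11,1.559) -> (13.181,-5.512) [heading=315, draw]
Final: pos=(13.181,-5.512), heading=315, 23 segment(s) drawn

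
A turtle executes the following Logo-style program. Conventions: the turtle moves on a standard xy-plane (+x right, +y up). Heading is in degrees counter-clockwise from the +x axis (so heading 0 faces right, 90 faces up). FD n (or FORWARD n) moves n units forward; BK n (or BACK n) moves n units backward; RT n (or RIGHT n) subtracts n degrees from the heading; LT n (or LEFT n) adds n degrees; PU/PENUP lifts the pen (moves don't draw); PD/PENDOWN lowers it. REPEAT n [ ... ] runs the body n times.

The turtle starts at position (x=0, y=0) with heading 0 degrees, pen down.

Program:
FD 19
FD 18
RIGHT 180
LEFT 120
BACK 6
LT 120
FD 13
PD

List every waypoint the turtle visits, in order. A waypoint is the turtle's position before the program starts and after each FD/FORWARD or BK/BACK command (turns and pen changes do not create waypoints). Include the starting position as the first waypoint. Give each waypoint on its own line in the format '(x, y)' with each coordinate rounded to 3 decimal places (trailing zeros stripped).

Executing turtle program step by step:
Start: pos=(0,0), heading=0, pen down
FD 19: (0,0) -> (19,0) [heading=0, draw]
FD 18: (19,0) -> (37,0) [heading=0, draw]
RT 180: heading 0 -> 180
LT 120: heading 180 -> 300
BK 6: (37,0) -> (34,5.196) [heading=300, draw]
LT 120: heading 300 -> 60
FD 13: (34,5.196) -> (40.5,16.454) [heading=60, draw]
PD: pen down
Final: pos=(40.5,16.454), heading=60, 4 segment(s) drawn
Waypoints (5 total):
(0, 0)
(19, 0)
(37, 0)
(34, 5.196)
(40.5, 16.454)

Answer: (0, 0)
(19, 0)
(37, 0)
(34, 5.196)
(40.5, 16.454)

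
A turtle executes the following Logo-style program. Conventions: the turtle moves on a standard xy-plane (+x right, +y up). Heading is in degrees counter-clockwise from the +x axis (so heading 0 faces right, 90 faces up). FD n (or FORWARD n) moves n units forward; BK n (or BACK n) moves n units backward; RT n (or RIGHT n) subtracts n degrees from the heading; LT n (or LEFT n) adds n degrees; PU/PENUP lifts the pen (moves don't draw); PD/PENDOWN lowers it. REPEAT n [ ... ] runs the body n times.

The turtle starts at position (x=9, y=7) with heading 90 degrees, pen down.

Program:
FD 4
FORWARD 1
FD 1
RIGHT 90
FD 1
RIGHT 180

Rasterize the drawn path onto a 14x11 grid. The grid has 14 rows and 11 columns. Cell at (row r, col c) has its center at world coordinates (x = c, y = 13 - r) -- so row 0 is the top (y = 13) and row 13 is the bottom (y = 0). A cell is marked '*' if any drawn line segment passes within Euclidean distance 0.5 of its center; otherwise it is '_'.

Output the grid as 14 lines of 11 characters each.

Segment 0: (9,7) -> (9,11)
Segment 1: (9,11) -> (9,12)
Segment 2: (9,12) -> (9,13)
Segment 3: (9,13) -> (10,13)

Answer: _________**
_________*_
_________*_
_________*_
_________*_
_________*_
_________*_
___________
___________
___________
___________
___________
___________
___________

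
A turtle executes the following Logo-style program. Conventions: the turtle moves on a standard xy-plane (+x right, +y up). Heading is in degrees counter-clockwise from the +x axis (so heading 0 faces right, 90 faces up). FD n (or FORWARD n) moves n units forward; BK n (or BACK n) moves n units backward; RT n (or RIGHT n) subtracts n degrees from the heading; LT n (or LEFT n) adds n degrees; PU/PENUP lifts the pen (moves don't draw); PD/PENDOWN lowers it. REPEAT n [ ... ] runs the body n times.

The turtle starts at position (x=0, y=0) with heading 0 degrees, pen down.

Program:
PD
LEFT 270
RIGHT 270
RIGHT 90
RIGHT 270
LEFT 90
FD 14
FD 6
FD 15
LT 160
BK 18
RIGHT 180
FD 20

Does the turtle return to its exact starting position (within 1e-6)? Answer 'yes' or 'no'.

Executing turtle program step by step:
Start: pos=(0,0), heading=0, pen down
PD: pen down
LT 270: heading 0 -> 270
RT 270: heading 270 -> 0
RT 90: heading 0 -> 270
RT 270: heading 270 -> 0
LT 90: heading 0 -> 90
FD 14: (0,0) -> (0,14) [heading=90, draw]
FD 6: (0,14) -> (0,20) [heading=90, draw]
FD 15: (0,20) -> (0,35) [heading=90, draw]
LT 160: heading 90 -> 250
BK 18: (0,35) -> (6.156,51.914) [heading=250, draw]
RT 180: heading 250 -> 70
FD 20: (6.156,51.914) -> (12.997,70.708) [heading=70, draw]
Final: pos=(12.997,70.708), heading=70, 5 segment(s) drawn

Start position: (0, 0)
Final position: (12.997, 70.708)
Distance = 71.893; >= 1e-6 -> NOT closed

Answer: no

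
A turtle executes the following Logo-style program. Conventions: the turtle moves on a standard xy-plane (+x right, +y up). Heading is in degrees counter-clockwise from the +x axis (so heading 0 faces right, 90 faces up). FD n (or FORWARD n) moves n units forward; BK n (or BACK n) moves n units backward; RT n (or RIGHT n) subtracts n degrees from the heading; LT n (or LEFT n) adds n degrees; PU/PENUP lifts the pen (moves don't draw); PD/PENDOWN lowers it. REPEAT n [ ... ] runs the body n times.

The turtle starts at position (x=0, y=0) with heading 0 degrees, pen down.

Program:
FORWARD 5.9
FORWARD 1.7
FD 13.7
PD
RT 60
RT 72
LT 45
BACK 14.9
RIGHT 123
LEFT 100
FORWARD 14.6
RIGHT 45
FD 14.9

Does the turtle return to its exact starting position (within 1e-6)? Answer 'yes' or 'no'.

Executing turtle program step by step:
Start: pos=(0,0), heading=0, pen down
FD 5.9: (0,0) -> (5.9,0) [heading=0, draw]
FD 1.7: (5.9,0) -> (7.6,0) [heading=0, draw]
FD 13.7: (7.6,0) -> (21.3,0) [heading=0, draw]
PD: pen down
RT 60: heading 0 -> 300
RT 72: heading 300 -> 228
LT 45: heading 228 -> 273
BK 14.9: (21.3,0) -> (20.52,14.88) [heading=273, draw]
RT 123: heading 273 -> 150
LT 100: heading 150 -> 250
FD 14.6: (20.52,14.88) -> (15.527,1.16) [heading=250, draw]
RT 45: heading 250 -> 205
FD 14.9: (15.527,1.16) -> (2.023,-5.137) [heading=205, draw]
Final: pos=(2.023,-5.137), heading=205, 6 segment(s) drawn

Start position: (0, 0)
Final position: (2.023, -5.137)
Distance = 5.521; >= 1e-6 -> NOT closed

Answer: no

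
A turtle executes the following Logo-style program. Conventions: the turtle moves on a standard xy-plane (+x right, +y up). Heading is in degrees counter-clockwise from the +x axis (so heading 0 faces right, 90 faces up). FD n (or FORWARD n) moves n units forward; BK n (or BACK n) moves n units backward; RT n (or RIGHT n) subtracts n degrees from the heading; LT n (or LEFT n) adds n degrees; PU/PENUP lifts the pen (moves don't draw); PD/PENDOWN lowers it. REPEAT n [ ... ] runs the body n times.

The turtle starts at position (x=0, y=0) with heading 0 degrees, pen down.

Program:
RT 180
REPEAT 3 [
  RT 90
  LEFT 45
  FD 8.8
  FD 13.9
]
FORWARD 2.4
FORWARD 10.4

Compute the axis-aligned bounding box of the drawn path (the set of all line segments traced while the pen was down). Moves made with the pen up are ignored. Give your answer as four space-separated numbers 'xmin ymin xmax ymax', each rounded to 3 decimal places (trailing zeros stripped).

Answer: -16.051 0 9.051 63.854

Derivation:
Executing turtle program step by step:
Start: pos=(0,0), heading=0, pen down
RT 180: heading 0 -> 180
REPEAT 3 [
  -- iteration 1/3 --
  RT 90: heading 180 -> 90
  LT 45: heading 90 -> 135
  FD 8.8: (0,0) -> (-6.223,6.223) [heading=135, draw]
  FD 13.9: (-6.223,6.223) -> (-16.051,16.051) [heading=135, draw]
  -- iteration 2/3 --
  RT 90: heading 135 -> 45
  LT 45: heading 45 -> 90
  FD 8.8: (-16.051,16.051) -> (-16.051,24.851) [heading=90, draw]
  FD 13.9: (-16.051,24.851) -> (-16.051,38.751) [heading=90, draw]
  -- iteration 3/3 --
  RT 90: heading 90 -> 0
  LT 45: heading 0 -> 45
  FD 8.8: (-16.051,38.751) -> (-9.829,44.974) [heading=45, draw]
  FD 13.9: (-9.829,44.974) -> (0,54.803) [heading=45, draw]
]
FD 2.4: (0,54.803) -> (1.697,56.5) [heading=45, draw]
FD 10.4: (1.697,56.5) -> (9.051,63.854) [heading=45, draw]
Final: pos=(9.051,63.854), heading=45, 8 segment(s) drawn

Segment endpoints: x in {-16.051, -16.051, -9.829, -6.223, 0, 0, 1.697, 9.051}, y in {0, 6.223, 16.051, 24.851, 38.751, 44.974, 54.803, 56.5, 63.854}
xmin=-16.051, ymin=0, xmax=9.051, ymax=63.854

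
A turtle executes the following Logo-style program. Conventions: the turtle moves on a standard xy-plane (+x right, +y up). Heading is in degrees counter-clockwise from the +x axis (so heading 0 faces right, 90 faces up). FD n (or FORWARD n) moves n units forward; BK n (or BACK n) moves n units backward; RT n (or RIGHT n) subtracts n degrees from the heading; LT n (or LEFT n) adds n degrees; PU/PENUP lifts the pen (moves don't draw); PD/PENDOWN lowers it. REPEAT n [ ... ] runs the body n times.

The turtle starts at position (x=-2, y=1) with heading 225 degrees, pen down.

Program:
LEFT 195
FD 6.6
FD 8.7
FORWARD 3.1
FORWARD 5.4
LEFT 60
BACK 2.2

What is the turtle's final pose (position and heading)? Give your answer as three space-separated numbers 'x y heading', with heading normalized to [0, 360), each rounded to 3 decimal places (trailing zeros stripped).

Answer: 11 19.706 120

Derivation:
Executing turtle program step by step:
Start: pos=(-2,1), heading=225, pen down
LT 195: heading 225 -> 60
FD 6.6: (-2,1) -> (1.3,6.716) [heading=60, draw]
FD 8.7: (1.3,6.716) -> (5.65,14.25) [heading=60, draw]
FD 3.1: (5.65,14.25) -> (7.2,16.935) [heading=60, draw]
FD 5.4: (7.2,16.935) -> (9.9,21.611) [heading=60, draw]
LT 60: heading 60 -> 120
BK 2.2: (9.9,21.611) -> (11,19.706) [heading=120, draw]
Final: pos=(11,19.706), heading=120, 5 segment(s) drawn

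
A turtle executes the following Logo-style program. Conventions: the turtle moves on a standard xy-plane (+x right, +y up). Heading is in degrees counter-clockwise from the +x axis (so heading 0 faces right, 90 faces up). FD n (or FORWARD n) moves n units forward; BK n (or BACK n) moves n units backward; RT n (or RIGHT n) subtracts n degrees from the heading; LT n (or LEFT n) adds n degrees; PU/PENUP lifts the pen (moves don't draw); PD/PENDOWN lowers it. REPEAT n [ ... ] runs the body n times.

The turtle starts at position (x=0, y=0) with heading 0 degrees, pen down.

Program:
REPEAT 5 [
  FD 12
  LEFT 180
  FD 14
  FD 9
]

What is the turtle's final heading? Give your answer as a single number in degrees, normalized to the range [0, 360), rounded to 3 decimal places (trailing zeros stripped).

Answer: 180

Derivation:
Executing turtle program step by step:
Start: pos=(0,0), heading=0, pen down
REPEAT 5 [
  -- iteration 1/5 --
  FD 12: (0,0) -> (12,0) [heading=0, draw]
  LT 180: heading 0 -> 180
  FD 14: (12,0) -> (-2,0) [heading=180, draw]
  FD 9: (-2,0) -> (-11,0) [heading=180, draw]
  -- iteration 2/5 --
  FD 12: (-11,0) -> (-23,0) [heading=180, draw]
  LT 180: heading 180 -> 0
  FD 14: (-23,0) -> (-9,0) [heading=0, draw]
  FD 9: (-9,0) -> (0,0) [heading=0, draw]
  -- iteration 3/5 --
  FD 12: (0,0) -> (12,0) [heading=0, draw]
  LT 180: heading 0 -> 180
  FD 14: (12,0) -> (-2,0) [heading=180, draw]
  FD 9: (-2,0) -> (-11,0) [heading=180, draw]
  -- iteration 4/5 --
  FD 12: (-11,0) -> (-23,0) [heading=180, draw]
  LT 180: heading 180 -> 0
  FD 14: (-23,0) -> (-9,0) [heading=0, draw]
  FD 9: (-9,0) -> (0,0) [heading=0, draw]
  -- iteration 5/5 --
  FD 12: (0,0) -> (12,0) [heading=0, draw]
  LT 180: heading 0 -> 180
  FD 14: (12,0) -> (-2,0) [heading=180, draw]
  FD 9: (-2,0) -> (-11,0) [heading=180, draw]
]
Final: pos=(-11,0), heading=180, 15 segment(s) drawn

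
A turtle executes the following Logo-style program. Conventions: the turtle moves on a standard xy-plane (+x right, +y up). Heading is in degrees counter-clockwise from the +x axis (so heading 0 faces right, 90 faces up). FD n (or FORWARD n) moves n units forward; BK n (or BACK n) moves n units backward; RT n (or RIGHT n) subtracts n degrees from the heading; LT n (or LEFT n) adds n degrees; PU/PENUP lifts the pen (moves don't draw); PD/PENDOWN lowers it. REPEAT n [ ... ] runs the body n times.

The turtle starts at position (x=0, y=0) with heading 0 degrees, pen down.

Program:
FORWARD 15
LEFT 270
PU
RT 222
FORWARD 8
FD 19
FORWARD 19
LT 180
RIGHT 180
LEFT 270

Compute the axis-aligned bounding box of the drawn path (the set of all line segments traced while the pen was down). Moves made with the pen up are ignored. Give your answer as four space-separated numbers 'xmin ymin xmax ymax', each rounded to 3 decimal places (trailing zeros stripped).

Executing turtle program step by step:
Start: pos=(0,0), heading=0, pen down
FD 15: (0,0) -> (15,0) [heading=0, draw]
LT 270: heading 0 -> 270
PU: pen up
RT 222: heading 270 -> 48
FD 8: (15,0) -> (20.353,5.945) [heading=48, move]
FD 19: (20.353,5.945) -> (33.067,20.065) [heading=48, move]
FD 19: (33.067,20.065) -> (45.78,34.185) [heading=48, move]
LT 180: heading 48 -> 228
RT 180: heading 228 -> 48
LT 270: heading 48 -> 318
Final: pos=(45.78,34.185), heading=318, 1 segment(s) drawn

Segment endpoints: x in {0, 15}, y in {0}
xmin=0, ymin=0, xmax=15, ymax=0

Answer: 0 0 15 0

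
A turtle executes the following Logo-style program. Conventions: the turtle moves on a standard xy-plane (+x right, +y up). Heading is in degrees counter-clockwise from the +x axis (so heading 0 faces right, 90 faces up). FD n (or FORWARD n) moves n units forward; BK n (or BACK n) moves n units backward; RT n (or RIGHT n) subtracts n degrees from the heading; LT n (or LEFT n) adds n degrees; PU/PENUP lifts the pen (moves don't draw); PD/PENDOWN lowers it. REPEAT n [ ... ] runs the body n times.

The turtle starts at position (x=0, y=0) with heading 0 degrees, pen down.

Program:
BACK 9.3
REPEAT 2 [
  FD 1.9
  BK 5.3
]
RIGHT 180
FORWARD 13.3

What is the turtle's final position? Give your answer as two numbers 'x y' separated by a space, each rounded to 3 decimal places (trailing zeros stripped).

Answer: -29.4 0

Derivation:
Executing turtle program step by step:
Start: pos=(0,0), heading=0, pen down
BK 9.3: (0,0) -> (-9.3,0) [heading=0, draw]
REPEAT 2 [
  -- iteration 1/2 --
  FD 1.9: (-9.3,0) -> (-7.4,0) [heading=0, draw]
  BK 5.3: (-7.4,0) -> (-12.7,0) [heading=0, draw]
  -- iteration 2/2 --
  FD 1.9: (-12.7,0) -> (-10.8,0) [heading=0, draw]
  BK 5.3: (-10.8,0) -> (-16.1,0) [heading=0, draw]
]
RT 180: heading 0 -> 180
FD 13.3: (-16.1,0) -> (-29.4,0) [heading=180, draw]
Final: pos=(-29.4,0), heading=180, 6 segment(s) drawn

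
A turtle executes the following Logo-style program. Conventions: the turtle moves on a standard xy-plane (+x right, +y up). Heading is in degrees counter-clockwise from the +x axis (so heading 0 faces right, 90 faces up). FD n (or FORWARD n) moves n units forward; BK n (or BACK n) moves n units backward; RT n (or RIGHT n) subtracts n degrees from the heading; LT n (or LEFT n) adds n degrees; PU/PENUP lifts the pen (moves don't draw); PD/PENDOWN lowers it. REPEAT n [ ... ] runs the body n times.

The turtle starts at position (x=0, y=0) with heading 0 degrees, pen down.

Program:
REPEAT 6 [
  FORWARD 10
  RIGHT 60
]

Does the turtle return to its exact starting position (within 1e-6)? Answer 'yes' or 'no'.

Answer: yes

Derivation:
Executing turtle program step by step:
Start: pos=(0,0), heading=0, pen down
REPEAT 6 [
  -- iteration 1/6 --
  FD 10: (0,0) -> (10,0) [heading=0, draw]
  RT 60: heading 0 -> 300
  -- iteration 2/6 --
  FD 10: (10,0) -> (15,-8.66) [heading=300, draw]
  RT 60: heading 300 -> 240
  -- iteration 3/6 --
  FD 10: (15,-8.66) -> (10,-17.321) [heading=240, draw]
  RT 60: heading 240 -> 180
  -- iteration 4/6 --
  FD 10: (10,-17.321) -> (0,-17.321) [heading=180, draw]
  RT 60: heading 180 -> 120
  -- iteration 5/6 --
  FD 10: (0,-17.321) -> (-5,-8.66) [heading=120, draw]
  RT 60: heading 120 -> 60
  -- iteration 6/6 --
  FD 10: (-5,-8.66) -> (0,0) [heading=60, draw]
  RT 60: heading 60 -> 0
]
Final: pos=(0,0), heading=0, 6 segment(s) drawn

Start position: (0, 0)
Final position: (0, 0)
Distance = 0; < 1e-6 -> CLOSED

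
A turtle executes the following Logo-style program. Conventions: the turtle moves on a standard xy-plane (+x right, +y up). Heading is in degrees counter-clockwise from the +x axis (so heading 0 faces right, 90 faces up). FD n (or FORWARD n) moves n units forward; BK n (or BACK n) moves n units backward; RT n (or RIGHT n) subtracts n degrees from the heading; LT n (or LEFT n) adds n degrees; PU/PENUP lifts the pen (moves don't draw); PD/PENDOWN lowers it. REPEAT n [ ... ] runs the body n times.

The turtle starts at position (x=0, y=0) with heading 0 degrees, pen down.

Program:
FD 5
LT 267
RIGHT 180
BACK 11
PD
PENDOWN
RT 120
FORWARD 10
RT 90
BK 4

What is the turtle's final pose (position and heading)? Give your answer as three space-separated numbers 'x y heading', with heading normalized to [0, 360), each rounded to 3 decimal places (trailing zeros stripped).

Executing turtle program step by step:
Start: pos=(0,0), heading=0, pen down
FD 5: (0,0) -> (5,0) [heading=0, draw]
LT 267: heading 0 -> 267
RT 180: heading 267 -> 87
BK 11: (5,0) -> (4.424,-10.985) [heading=87, draw]
PD: pen down
PD: pen down
RT 120: heading 87 -> 327
FD 10: (4.424,-10.985) -> (12.811,-16.431) [heading=327, draw]
RT 90: heading 327 -> 237
BK 4: (12.811,-16.431) -> (14.99,-13.077) [heading=237, draw]
Final: pos=(14.99,-13.077), heading=237, 4 segment(s) drawn

Answer: 14.99 -13.077 237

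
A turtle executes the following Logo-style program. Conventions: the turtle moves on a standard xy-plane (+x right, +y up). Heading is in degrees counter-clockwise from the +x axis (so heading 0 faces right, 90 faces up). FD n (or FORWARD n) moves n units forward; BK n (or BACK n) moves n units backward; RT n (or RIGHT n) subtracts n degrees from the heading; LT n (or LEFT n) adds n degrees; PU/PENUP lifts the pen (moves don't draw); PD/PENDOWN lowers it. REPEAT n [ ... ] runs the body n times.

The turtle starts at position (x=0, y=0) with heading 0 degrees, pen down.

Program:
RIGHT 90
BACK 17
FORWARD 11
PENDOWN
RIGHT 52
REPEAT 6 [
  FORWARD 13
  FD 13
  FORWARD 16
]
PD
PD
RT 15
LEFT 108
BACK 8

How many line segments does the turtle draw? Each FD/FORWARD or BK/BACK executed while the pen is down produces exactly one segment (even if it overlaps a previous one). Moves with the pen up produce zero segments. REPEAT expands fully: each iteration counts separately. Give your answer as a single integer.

Executing turtle program step by step:
Start: pos=(0,0), heading=0, pen down
RT 90: heading 0 -> 270
BK 17: (0,0) -> (0,17) [heading=270, draw]
FD 11: (0,17) -> (0,6) [heading=270, draw]
PD: pen down
RT 52: heading 270 -> 218
REPEAT 6 [
  -- iteration 1/6 --
  FD 13: (0,6) -> (-10.244,-2.004) [heading=218, draw]
  FD 13: (-10.244,-2.004) -> (-20.488,-10.007) [heading=218, draw]
  FD 16: (-20.488,-10.007) -> (-33.096,-19.858) [heading=218, draw]
  -- iteration 2/6 --
  FD 13: (-33.096,-19.858) -> (-43.341,-27.861) [heading=218, draw]
  FD 13: (-43.341,-27.861) -> (-53.585,-35.865) [heading=218, draw]
  FD 16: (-53.585,-35.865) -> (-66.193,-45.716) [heading=218, draw]
  -- iteration 3/6 --
  FD 13: (-66.193,-45.716) -> (-76.437,-53.719) [heading=218, draw]
  FD 13: (-76.437,-53.719) -> (-86.681,-61.723) [heading=218, draw]
  FD 16: (-86.681,-61.723) -> (-99.289,-71.573) [heading=218, draw]
  -- iteration 4/6 --
  FD 13: (-99.289,-71.573) -> (-109.533,-79.577) [heading=218, draw]
  FD 13: (-109.533,-79.577) -> (-119.778,-87.581) [heading=218, draw]
  FD 16: (-119.778,-87.581) -> (-132.386,-97.431) [heading=218, draw]
  -- iteration 5/6 --
  FD 13: (-132.386,-97.431) -> (-142.63,-105.435) [heading=218, draw]
  FD 13: (-142.63,-105.435) -> (-152.874,-113.438) [heading=218, draw]
  FD 16: (-152.874,-113.438) -> (-165.482,-123.289) [heading=218, draw]
  -- iteration 6/6 --
  FD 13: (-165.482,-123.289) -> (-175.726,-131.293) [heading=218, draw]
  FD 13: (-175.726,-131.293) -> (-185.971,-139.296) [heading=218, draw]
  FD 16: (-185.971,-139.296) -> (-198.579,-149.147) [heading=218, draw]
]
PD: pen down
PD: pen down
RT 15: heading 218 -> 203
LT 108: heading 203 -> 311
BK 8: (-198.579,-149.147) -> (-203.827,-143.109) [heading=311, draw]
Final: pos=(-203.827,-143.109), heading=311, 21 segment(s) drawn
Segments drawn: 21

Answer: 21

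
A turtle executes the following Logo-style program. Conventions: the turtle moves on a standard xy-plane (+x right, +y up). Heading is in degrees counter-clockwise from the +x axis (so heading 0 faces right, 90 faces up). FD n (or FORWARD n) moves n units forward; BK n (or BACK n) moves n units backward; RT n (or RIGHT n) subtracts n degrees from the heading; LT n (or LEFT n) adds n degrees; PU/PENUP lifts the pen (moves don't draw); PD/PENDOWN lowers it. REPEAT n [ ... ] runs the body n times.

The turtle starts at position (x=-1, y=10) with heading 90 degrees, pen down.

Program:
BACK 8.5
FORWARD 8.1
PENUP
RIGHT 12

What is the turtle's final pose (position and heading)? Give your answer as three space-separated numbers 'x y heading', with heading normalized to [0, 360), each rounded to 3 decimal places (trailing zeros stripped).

Answer: -1 9.6 78

Derivation:
Executing turtle program step by step:
Start: pos=(-1,10), heading=90, pen down
BK 8.5: (-1,10) -> (-1,1.5) [heading=90, draw]
FD 8.1: (-1,1.5) -> (-1,9.6) [heading=90, draw]
PU: pen up
RT 12: heading 90 -> 78
Final: pos=(-1,9.6), heading=78, 2 segment(s) drawn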